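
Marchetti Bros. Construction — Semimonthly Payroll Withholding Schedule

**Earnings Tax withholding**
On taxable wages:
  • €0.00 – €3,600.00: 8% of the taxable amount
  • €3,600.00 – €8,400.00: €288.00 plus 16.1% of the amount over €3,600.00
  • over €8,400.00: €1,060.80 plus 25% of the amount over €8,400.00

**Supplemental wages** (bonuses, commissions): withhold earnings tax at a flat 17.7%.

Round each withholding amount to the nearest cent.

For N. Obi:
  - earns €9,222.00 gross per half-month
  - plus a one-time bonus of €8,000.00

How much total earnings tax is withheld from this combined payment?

Earnings Tax: taxable = €9,222.00
  €1,060.80 + 25% × (€9,222.00 − €8,400.00) = €1,060.80 + 25% × €822.00 = €1,266.30
Supplemental (17.7% flat on bonus): 17.7% × €8,000.00 = €1,416.00
Total earnings tax: €1,266.30 + €1,416.00 = €2,682.30

€2,682.30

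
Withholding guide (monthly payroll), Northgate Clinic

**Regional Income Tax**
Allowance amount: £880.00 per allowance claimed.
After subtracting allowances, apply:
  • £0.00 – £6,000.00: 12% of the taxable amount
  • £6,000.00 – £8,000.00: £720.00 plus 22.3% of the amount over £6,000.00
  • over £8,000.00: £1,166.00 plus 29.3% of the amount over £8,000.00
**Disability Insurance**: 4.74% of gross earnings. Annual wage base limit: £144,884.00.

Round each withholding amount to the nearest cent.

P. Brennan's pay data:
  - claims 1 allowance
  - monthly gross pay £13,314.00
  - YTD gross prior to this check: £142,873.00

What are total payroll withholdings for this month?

£2,560.48

Regional Income Tax: taxable = £13,314.00 − 1×£880.00 = £12,434.00
  £1,166.00 + 29.3% × (£12,434.00 − £8,000.00) = £1,166.00 + 29.3% × £4,434.00 = £2,465.16
Disability Insurance: cap £144,884.00 − YTD £142,873.00 = £2,011.00 subject; 4.74% × £2,011.00 = £95.32
Total: £2,465.16 + £95.32 = £2,560.48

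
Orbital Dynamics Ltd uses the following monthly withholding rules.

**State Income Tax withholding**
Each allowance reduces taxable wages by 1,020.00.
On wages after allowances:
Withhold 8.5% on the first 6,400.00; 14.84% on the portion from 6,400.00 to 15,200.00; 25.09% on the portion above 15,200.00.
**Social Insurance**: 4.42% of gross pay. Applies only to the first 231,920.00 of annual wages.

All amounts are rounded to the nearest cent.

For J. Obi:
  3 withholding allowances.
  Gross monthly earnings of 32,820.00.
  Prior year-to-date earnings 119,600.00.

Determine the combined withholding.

State Income Tax: taxable = 32,820.00 − 3×1,020.00 = 29,760.00
  1,849.92 + 25.09% × (29,760.00 − 15,200.00) = 1,849.92 + 25.09% × 14,560.00 = 5,503.02
Social Insurance: 4.42% × 32,820.00 = 1,450.64
Total: 5,503.02 + 1,450.64 = 6,953.66

6,953.66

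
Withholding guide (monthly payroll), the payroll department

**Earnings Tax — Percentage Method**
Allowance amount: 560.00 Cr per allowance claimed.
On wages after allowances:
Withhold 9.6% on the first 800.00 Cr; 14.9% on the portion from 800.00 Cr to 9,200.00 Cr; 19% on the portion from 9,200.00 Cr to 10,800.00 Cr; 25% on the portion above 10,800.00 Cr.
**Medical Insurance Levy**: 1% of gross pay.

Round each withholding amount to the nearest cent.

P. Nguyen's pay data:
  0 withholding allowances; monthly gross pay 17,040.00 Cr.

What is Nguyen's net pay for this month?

Earnings Tax: taxable = 17,040.00 Cr
  1,632.40 Cr + 25% × (17,040.00 Cr − 10,800.00 Cr) = 1,632.40 Cr + 25% × 6,240.00 Cr = 3,192.40 Cr
Medical Insurance Levy: 1% × 17,040.00 Cr = 170.40 Cr
Total withheld: 3,192.40 Cr + 170.40 Cr = 3,362.80 Cr
Net pay: 17,040.00 Cr − 3,362.80 Cr = 13,677.20 Cr

13,677.20 Cr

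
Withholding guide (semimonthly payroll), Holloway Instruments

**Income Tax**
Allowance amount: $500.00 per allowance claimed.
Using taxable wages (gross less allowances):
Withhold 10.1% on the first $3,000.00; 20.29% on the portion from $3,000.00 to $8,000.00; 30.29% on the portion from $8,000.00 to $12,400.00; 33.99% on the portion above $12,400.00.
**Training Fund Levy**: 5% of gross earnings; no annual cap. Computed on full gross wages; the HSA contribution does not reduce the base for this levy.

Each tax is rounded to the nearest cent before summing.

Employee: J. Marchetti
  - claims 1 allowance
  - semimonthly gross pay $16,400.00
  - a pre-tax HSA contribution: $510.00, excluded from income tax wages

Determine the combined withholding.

Income Tax: taxable = $16,400.00 − $510.00 − 1×$500.00 = $15,390.00
  $2,650.26 + 33.99% × ($15,390.00 − $12,400.00) = $2,650.26 + 33.99% × $2,990.00 = $3,666.56
Training Fund Levy: 5% × $16,400.00 = $820.00
Total: $3,666.56 + $820.00 = $4,486.56

$4,486.56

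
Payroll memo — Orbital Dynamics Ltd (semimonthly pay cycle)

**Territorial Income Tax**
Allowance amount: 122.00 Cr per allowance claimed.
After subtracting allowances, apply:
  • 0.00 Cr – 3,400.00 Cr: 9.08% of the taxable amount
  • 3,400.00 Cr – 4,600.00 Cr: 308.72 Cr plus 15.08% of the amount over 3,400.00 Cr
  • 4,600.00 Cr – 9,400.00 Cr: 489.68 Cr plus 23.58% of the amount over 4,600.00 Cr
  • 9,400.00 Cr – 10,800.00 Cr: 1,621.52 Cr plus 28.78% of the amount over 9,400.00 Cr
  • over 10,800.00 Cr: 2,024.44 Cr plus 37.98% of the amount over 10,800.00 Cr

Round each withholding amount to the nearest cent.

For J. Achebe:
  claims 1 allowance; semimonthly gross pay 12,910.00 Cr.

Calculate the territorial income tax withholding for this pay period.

Territorial Income Tax: taxable = 12,910.00 Cr − 1×122.00 Cr = 12,788.00 Cr
  2,024.44 Cr + 37.98% × (12,788.00 Cr − 10,800.00 Cr) = 2,024.44 Cr + 37.98% × 1,988.00 Cr = 2,779.48 Cr

2,779.48 Cr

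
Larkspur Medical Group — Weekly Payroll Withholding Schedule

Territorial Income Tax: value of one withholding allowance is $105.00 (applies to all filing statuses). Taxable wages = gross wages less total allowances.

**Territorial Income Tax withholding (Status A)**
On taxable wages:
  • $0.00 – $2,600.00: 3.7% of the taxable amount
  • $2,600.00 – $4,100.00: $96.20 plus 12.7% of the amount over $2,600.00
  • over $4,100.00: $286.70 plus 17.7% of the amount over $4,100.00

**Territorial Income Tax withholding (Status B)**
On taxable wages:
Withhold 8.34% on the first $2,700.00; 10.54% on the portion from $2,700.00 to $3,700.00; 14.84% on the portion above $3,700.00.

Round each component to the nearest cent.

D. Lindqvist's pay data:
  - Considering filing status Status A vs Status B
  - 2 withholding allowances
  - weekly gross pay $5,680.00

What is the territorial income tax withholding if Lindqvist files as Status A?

$529.19

Territorial Income Tax (Status A): taxable = $5,680.00 − 2×$105.00 = $5,470.00
  $286.70 + 17.7% × ($5,470.00 − $4,100.00) = $286.70 + 17.7% × $1,370.00 = $529.19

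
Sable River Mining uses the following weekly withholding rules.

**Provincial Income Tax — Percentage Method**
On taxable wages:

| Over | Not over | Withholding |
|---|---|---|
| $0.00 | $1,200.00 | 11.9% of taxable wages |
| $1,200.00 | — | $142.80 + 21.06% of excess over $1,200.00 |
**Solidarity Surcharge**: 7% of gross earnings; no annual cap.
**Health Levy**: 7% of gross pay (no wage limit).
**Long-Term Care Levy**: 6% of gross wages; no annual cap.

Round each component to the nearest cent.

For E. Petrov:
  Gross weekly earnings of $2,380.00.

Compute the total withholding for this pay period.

Provincial Income Tax: taxable = $2,380.00
  $142.80 + 21.06% × ($2,380.00 − $1,200.00) = $142.80 + 21.06% × $1,180.00 = $391.31
Solidarity Surcharge: 7% × $2,380.00 = $166.60
Health Levy: 7% × $2,380.00 = $166.60
Long-Term Care Levy: 6% × $2,380.00 = $142.80
Total: $391.31 + $166.60 + $166.60 + $142.80 = $867.31

$867.31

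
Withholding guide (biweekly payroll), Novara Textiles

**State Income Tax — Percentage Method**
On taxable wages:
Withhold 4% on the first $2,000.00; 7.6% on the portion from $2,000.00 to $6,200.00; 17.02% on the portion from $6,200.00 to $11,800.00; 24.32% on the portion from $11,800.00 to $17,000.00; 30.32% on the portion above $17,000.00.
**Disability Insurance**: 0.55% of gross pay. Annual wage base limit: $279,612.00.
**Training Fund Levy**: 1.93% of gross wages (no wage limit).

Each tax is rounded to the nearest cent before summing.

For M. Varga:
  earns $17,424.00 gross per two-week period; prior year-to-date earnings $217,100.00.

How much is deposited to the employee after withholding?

$14,246.37

State Income Tax: taxable = $17,424.00
  $2,616.96 + 30.32% × ($17,424.00 − $17,000.00) = $2,616.96 + 30.32% × $424.00 = $2,745.52
Disability Insurance: 0.55% × $17,424.00 = $95.83
Training Fund Levy: 1.93% × $17,424.00 = $336.28
Total withheld: $2,745.52 + $95.83 + $336.28 = $3,177.63
Net pay: $17,424.00 − $3,177.63 = $14,246.37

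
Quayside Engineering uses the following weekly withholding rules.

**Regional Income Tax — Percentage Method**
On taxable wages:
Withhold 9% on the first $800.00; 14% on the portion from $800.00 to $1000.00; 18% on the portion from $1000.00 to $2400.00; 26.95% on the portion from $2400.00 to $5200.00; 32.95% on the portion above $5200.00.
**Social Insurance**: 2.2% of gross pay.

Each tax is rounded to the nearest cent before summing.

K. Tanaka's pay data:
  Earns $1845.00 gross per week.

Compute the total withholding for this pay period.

Regional Income Tax: taxable = $1845.00
  $100.00 + 18% × ($1845.00 − $1000.00) = $100.00 + 18% × $845.00 = $252.10
Social Insurance: 2.2% × $1845.00 = $40.59
Total: $252.10 + $40.59 = $292.69

$292.69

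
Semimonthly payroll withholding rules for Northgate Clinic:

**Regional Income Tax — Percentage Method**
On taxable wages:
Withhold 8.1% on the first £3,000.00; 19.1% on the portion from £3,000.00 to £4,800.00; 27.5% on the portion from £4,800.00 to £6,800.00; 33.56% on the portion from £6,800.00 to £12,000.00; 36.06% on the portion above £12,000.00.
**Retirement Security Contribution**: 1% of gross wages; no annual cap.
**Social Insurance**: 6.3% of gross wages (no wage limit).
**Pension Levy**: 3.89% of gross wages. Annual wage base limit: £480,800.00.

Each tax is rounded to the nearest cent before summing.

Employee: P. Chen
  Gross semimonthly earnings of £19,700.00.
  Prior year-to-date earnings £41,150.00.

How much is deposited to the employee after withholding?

£11,837.03

Regional Income Tax: taxable = £19,700.00
  £2,881.92 + 36.06% × (£19,700.00 − £12,000.00) = £2,881.92 + 36.06% × £7,700.00 = £5,658.54
Retirement Security Contribution: 1% × £19,700.00 = £197.00
Social Insurance: 6.3% × £19,700.00 = £1,241.10
Pension Levy: 3.89% × £19,700.00 = £766.33
Total withheld: £5,658.54 + £197.00 + £1,241.10 + £766.33 = £7,862.97
Net pay: £19,700.00 − £7,862.97 = £11,837.03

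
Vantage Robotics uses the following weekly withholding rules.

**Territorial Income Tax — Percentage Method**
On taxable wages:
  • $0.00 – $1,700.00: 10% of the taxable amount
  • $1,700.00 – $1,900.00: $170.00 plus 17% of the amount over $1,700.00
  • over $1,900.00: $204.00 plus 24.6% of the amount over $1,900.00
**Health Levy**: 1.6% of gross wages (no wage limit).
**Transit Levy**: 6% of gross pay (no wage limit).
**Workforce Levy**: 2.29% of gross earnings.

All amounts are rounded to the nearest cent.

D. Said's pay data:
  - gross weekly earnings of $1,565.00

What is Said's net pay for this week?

Territorial Income Tax: taxable = $1,565.00
  10% × $1,565.00 = $156.50
Health Levy: 1.6% × $1,565.00 = $25.04
Transit Levy: 6% × $1,565.00 = $93.90
Workforce Levy: 2.29% × $1,565.00 = $35.84
Total withheld: $156.50 + $25.04 + $93.90 + $35.84 = $311.28
Net pay: $1,565.00 − $311.28 = $1,253.72

$1,253.72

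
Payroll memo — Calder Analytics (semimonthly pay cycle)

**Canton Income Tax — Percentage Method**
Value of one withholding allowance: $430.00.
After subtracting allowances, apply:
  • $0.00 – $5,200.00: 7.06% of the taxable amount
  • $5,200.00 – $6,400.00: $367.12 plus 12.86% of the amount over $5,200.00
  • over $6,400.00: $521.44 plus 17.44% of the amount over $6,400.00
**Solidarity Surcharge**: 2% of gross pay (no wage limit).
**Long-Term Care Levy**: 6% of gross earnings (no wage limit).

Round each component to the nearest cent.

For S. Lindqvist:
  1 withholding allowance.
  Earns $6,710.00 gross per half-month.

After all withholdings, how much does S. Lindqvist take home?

$5,667.19

Canton Income Tax: taxable = $6,710.00 − 1×$430.00 = $6,280.00
  $367.12 + 12.86% × ($6,280.00 − $5,200.00) = $367.12 + 12.86% × $1,080.00 = $506.01
Solidarity Surcharge: 2% × $6,710.00 = $134.20
Long-Term Care Levy: 6% × $6,710.00 = $402.60
Total withheld: $506.01 + $134.20 + $402.60 = $1,042.81
Net pay: $6,710.00 − $1,042.81 = $5,667.19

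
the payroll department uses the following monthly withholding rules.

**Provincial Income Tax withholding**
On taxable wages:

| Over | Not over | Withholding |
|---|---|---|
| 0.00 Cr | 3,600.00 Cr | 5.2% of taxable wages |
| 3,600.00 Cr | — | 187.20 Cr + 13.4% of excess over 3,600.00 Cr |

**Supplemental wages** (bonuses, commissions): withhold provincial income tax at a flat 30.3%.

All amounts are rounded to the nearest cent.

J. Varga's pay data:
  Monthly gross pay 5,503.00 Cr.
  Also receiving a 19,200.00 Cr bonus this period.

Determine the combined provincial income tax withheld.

Provincial Income Tax: taxable = 5,503.00 Cr
  187.20 Cr + 13.4% × (5,503.00 Cr − 3,600.00 Cr) = 187.20 Cr + 13.4% × 1,903.00 Cr = 442.20 Cr
Supplemental (30.3% flat on bonus): 30.3% × 19,200.00 Cr = 5,817.60 Cr
Total provincial income tax: 442.20 Cr + 5,817.60 Cr = 6,259.80 Cr

6,259.80 Cr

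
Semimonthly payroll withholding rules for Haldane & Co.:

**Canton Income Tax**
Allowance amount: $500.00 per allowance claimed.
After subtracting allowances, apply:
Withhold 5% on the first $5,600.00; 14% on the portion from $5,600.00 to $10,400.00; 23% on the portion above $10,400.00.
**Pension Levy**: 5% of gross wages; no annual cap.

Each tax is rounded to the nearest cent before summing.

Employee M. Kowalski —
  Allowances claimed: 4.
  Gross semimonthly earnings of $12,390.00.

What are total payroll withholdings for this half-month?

Canton Income Tax: taxable = $12,390.00 − 4×$500.00 = $10,390.00
  $280.00 + 14% × ($10,390.00 − $5,600.00) = $280.00 + 14% × $4,790.00 = $950.60
Pension Levy: 5% × $12,390.00 = $619.50
Total: $950.60 + $619.50 = $1,570.10

$1,570.10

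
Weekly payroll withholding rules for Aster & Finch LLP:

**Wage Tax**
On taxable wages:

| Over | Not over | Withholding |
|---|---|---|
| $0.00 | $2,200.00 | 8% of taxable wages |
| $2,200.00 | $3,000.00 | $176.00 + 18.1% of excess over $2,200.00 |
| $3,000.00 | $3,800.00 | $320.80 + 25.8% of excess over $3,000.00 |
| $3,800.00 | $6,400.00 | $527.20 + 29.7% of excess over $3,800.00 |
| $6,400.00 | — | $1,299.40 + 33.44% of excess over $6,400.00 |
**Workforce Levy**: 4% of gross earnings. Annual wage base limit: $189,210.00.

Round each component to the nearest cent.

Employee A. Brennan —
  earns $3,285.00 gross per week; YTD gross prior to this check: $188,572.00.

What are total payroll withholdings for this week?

$419.85

Wage Tax: taxable = $3,285.00
  $320.80 + 25.8% × ($3,285.00 − $3,000.00) = $320.80 + 25.8% × $285.00 = $394.33
Workforce Levy: cap $189,210.00 − YTD $188,572.00 = $638.00 subject; 4% × $638.00 = $25.52
Total: $394.33 + $25.52 = $419.85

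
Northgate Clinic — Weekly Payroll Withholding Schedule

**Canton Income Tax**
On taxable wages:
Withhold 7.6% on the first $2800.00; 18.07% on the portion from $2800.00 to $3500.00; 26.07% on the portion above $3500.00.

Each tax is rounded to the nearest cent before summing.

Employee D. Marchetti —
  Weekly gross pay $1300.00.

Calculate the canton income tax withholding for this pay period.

Canton Income Tax: taxable = $1300.00
  7.6% × $1300.00 = $98.80

$98.80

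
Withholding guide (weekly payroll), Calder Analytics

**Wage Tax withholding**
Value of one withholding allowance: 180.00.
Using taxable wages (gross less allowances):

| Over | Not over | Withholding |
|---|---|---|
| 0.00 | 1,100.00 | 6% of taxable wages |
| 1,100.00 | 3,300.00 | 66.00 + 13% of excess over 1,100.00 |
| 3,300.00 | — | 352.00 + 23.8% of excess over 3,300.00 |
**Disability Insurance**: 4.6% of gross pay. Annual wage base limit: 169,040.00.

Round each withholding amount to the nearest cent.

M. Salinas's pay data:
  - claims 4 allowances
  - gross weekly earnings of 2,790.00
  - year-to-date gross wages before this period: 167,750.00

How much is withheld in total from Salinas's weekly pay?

Wage Tax: taxable = 2,790.00 − 4×180.00 = 2,070.00
  66.00 + 13% × (2,070.00 − 1,100.00) = 66.00 + 13% × 970.00 = 192.10
Disability Insurance: cap 169,040.00 − YTD 167,750.00 = 1,290.00 subject; 4.6% × 1,290.00 = 59.34
Total: 192.10 + 59.34 = 251.44

251.44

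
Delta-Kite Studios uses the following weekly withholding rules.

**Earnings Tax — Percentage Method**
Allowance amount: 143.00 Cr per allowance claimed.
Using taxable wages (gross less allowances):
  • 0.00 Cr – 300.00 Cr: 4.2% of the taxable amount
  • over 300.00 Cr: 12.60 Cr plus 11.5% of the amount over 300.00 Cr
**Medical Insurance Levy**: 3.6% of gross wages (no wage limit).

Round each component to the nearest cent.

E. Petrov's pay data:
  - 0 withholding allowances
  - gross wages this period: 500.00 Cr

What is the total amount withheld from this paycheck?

Earnings Tax: taxable = 500.00 Cr
  12.60 Cr + 11.5% × (500.00 Cr − 300.00 Cr) = 12.60 Cr + 11.5% × 200.00 Cr = 35.60 Cr
Medical Insurance Levy: 3.6% × 500.00 Cr = 18.00 Cr
Total: 35.60 Cr + 18.00 Cr = 53.60 Cr

53.60 Cr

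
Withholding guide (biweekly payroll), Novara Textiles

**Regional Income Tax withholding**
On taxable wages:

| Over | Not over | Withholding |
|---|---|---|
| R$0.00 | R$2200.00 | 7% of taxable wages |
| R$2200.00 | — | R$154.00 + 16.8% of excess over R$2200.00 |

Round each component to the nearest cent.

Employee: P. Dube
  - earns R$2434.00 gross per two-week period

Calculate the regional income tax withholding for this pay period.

Regional Income Tax: taxable = R$2434.00
  R$154.00 + 16.8% × (R$2434.00 − R$2200.00) = R$154.00 + 16.8% × R$234.00 = R$193.31

R$193.31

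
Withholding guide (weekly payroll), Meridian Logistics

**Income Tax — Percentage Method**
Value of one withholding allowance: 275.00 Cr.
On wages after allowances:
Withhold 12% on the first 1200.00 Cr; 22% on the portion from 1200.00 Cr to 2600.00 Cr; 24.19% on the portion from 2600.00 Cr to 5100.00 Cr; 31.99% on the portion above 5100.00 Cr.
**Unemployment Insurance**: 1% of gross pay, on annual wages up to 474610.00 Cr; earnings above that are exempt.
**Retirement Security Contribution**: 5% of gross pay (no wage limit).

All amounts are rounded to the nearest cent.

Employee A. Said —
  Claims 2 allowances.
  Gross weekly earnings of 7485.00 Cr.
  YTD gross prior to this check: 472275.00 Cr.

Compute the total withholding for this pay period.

2041.37 Cr

Income Tax: taxable = 7485.00 Cr − 2×275.00 Cr = 6935.00 Cr
  1056.75 Cr + 31.99% × (6935.00 Cr − 5100.00 Cr) = 1056.75 Cr + 31.99% × 1835.00 Cr = 1643.77 Cr
Unemployment Insurance: cap 474610.00 Cr − YTD 472275.00 Cr = 2335.00 Cr subject; 1% × 2335.00 Cr = 23.35 Cr
Retirement Security Contribution: 5% × 7485.00 Cr = 374.25 Cr
Total: 1643.77 Cr + 23.35 Cr + 374.25 Cr = 2041.37 Cr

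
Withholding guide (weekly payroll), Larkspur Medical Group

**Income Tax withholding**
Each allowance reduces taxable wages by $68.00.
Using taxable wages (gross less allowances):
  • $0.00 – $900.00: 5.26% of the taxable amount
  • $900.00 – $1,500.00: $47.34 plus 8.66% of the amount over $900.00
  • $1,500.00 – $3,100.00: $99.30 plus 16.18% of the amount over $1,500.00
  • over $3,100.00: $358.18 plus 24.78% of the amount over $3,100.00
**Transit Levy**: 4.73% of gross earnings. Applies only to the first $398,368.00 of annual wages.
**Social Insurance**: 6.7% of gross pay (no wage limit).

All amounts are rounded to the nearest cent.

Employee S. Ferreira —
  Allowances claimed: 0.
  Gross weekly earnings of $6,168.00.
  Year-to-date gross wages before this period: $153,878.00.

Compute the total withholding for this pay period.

Income Tax: taxable = $6,168.00
  $358.18 + 24.78% × ($6,168.00 − $3,100.00) = $358.18 + 24.78% × $3,068.00 = $1,118.43
Transit Levy: 4.73% × $6,168.00 = $291.75
Social Insurance: 6.7% × $6,168.00 = $413.26
Total: $1,118.43 + $291.75 + $413.26 = $1,823.44

$1,823.44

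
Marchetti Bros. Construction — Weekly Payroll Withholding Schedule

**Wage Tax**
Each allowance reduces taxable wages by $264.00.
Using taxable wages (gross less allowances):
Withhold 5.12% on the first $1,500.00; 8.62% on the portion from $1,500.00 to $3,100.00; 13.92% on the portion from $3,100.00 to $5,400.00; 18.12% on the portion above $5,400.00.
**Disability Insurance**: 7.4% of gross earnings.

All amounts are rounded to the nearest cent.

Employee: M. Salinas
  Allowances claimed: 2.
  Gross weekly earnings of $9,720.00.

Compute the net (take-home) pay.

Wage Tax: taxable = $9,720.00 − 2×$264.00 = $9,192.00
  $534.88 + 18.12% × ($9,192.00 − $5,400.00) = $534.88 + 18.12% × $3,792.00 = $1,221.99
Disability Insurance: 7.4% × $9,720.00 = $719.28
Total withheld: $1,221.99 + $719.28 = $1,941.27
Net pay: $9,720.00 − $1,941.27 = $7,778.73

$7,778.73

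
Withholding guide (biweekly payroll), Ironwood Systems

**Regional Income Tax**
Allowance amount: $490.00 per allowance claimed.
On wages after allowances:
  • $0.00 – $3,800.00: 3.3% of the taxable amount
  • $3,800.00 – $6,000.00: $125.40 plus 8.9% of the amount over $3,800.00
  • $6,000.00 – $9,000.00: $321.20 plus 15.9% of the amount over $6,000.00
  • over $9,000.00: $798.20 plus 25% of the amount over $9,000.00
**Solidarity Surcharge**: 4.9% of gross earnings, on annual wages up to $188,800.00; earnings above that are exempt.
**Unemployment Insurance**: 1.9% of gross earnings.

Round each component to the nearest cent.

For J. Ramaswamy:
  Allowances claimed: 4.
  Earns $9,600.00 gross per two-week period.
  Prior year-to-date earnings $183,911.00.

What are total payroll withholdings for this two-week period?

$1,003.92

Regional Income Tax: taxable = $9,600.00 − 4×$490.00 = $7,640.00
  $321.20 + 15.9% × ($7,640.00 − $6,000.00) = $321.20 + 15.9% × $1,640.00 = $581.96
Solidarity Surcharge: cap $188,800.00 − YTD $183,911.00 = $4,889.00 subject; 4.9% × $4,889.00 = $239.56
Unemployment Insurance: 1.9% × $9,600.00 = $182.40
Total: $581.96 + $239.56 + $182.40 = $1,003.92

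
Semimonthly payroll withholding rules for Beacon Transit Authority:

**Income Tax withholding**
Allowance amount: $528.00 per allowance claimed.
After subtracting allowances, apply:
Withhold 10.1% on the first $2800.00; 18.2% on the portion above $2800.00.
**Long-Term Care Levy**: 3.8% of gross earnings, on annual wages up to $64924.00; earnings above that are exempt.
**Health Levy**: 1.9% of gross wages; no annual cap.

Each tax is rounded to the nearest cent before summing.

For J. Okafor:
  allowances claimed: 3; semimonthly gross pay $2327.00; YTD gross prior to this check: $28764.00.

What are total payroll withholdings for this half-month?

Income Tax: taxable = $2327.00 − 3×$528.00 = $743.00
  10.1% × $743.00 = $75.04
Long-Term Care Levy: 3.8% × $2327.00 = $88.43
Health Levy: 1.9% × $2327.00 = $44.21
Total: $75.04 + $88.43 + $44.21 = $207.68

$207.68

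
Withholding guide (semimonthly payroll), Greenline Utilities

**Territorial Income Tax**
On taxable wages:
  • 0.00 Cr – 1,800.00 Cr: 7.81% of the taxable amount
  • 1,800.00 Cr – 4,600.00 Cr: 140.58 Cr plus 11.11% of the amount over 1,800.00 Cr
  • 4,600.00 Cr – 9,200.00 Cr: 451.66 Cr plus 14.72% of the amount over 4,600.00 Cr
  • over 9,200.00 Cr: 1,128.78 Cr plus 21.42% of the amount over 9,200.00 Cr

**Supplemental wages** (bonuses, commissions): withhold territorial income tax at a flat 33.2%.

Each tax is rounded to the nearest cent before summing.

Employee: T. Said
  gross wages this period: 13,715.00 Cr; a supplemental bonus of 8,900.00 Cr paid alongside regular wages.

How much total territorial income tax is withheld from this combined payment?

Territorial Income Tax: taxable = 13,715.00 Cr
  1,128.78 Cr + 21.42% × (13,715.00 Cr − 9,200.00 Cr) = 1,128.78 Cr + 21.42% × 4,515.00 Cr = 2,095.89 Cr
Supplemental (33.2% flat on bonus): 33.2% × 8,900.00 Cr = 2,954.80 Cr
Total territorial income tax: 2,095.89 Cr + 2,954.80 Cr = 5,050.69 Cr

5,050.69 Cr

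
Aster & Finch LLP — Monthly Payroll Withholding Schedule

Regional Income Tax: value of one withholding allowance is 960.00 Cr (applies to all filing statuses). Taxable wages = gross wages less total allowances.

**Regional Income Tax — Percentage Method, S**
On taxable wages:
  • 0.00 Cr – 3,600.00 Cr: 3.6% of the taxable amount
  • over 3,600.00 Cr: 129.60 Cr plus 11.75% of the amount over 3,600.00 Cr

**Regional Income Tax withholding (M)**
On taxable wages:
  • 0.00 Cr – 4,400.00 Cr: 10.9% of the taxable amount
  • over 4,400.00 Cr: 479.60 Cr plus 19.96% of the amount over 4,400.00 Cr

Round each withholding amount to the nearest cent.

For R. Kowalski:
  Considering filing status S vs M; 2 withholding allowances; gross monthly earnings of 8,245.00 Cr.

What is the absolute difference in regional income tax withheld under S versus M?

Regional Income Tax (S): taxable = 8,245.00 Cr − 2×960.00 Cr = 6,325.00 Cr
  129.60 Cr + 11.75% × (6,325.00 Cr − 3,600.00 Cr) = 129.60 Cr + 11.75% × 2,725.00 Cr = 449.79 Cr
Regional Income Tax (M): taxable = 8,245.00 Cr − 2×960.00 Cr = 6,325.00 Cr
  479.60 Cr + 19.96% × (6,325.00 Cr − 4,400.00 Cr) = 479.60 Cr + 19.96% × 1,925.00 Cr = 863.83 Cr
Difference: |449.79 Cr − 863.83 Cr| = 414.04 Cr (higher under M)

414.04 Cr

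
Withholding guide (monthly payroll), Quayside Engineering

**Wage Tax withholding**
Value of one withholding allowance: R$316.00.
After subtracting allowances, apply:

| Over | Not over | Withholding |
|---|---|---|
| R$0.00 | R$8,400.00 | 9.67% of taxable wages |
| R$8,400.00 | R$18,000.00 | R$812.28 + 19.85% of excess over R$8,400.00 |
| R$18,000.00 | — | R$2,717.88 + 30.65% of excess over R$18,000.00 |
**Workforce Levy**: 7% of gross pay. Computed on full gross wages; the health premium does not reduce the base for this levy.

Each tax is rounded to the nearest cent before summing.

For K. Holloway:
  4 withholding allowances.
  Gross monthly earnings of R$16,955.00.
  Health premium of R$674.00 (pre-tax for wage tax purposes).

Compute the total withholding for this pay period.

R$3,312.60

Wage Tax: taxable = R$16,955.00 − R$674.00 − 4×R$316.00 = R$15,017.00
  R$812.28 + 19.85% × (R$15,017.00 − R$8,400.00) = R$812.28 + 19.85% × R$6,617.00 = R$2,125.75
Workforce Levy: 7% × R$16,955.00 = R$1,186.85
Total: R$2,125.75 + R$1,186.85 = R$3,312.60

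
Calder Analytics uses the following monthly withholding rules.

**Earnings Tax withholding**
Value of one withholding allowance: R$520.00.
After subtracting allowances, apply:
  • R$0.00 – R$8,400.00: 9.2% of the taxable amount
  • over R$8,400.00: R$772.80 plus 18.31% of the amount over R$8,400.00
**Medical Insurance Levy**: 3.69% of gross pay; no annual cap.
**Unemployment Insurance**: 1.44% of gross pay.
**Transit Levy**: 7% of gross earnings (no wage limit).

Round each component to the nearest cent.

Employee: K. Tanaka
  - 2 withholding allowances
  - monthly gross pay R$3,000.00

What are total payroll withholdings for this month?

Earnings Tax: taxable = R$3,000.00 − 2×R$520.00 = R$1,960.00
  9.2% × R$1,960.00 = R$180.32
Medical Insurance Levy: 3.69% × R$3,000.00 = R$110.70
Unemployment Insurance: 1.44% × R$3,000.00 = R$43.20
Transit Levy: 7% × R$3,000.00 = R$210.00
Total: R$180.32 + R$110.70 + R$43.20 + R$210.00 = R$544.22

R$544.22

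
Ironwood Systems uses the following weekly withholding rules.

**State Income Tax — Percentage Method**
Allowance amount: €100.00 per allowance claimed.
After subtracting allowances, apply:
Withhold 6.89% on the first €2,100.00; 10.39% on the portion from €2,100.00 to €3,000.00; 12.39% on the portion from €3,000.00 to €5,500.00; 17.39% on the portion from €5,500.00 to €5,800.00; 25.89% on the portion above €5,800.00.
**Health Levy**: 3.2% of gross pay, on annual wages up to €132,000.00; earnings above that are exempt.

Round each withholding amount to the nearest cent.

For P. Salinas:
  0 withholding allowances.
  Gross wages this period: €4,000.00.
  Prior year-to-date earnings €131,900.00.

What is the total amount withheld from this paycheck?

€365.30

State Income Tax: taxable = €4,000.00
  €238.20 + 12.39% × (€4,000.00 − €3,000.00) = €238.20 + 12.39% × €1,000.00 = €362.10
Health Levy: cap €132,000.00 − YTD €131,900.00 = €100.00 subject; 3.2% × €100.00 = €3.20
Total: €362.10 + €3.20 = €365.30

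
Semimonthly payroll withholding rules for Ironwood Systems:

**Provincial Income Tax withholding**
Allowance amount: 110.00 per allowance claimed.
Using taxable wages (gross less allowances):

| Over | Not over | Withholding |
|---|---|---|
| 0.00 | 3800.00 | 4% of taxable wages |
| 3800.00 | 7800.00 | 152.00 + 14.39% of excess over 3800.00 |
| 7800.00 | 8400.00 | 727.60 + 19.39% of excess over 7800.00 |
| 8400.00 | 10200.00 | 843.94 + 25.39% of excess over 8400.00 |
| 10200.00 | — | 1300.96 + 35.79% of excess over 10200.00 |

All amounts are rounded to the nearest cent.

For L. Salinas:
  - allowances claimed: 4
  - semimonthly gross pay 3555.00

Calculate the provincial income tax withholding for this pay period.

124.60

Provincial Income Tax: taxable = 3555.00 − 4×110.00 = 3115.00
  4% × 3115.00 = 124.60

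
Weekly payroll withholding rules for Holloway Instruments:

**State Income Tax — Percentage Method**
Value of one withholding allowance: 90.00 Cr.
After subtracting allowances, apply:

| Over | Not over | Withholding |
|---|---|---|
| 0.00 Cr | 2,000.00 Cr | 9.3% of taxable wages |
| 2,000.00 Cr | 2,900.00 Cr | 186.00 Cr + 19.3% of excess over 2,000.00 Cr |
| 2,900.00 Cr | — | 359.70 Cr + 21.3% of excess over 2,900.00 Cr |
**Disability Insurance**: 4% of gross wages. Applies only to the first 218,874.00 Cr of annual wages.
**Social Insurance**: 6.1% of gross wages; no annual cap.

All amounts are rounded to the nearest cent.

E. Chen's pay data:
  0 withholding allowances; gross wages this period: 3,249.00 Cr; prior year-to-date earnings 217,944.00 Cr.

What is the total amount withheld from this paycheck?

669.43 Cr

State Income Tax: taxable = 3,249.00 Cr
  359.70 Cr + 21.3% × (3,249.00 Cr − 2,900.00 Cr) = 359.70 Cr + 21.3% × 349.00 Cr = 434.04 Cr
Disability Insurance: cap 218,874.00 Cr − YTD 217,944.00 Cr = 930.00 Cr subject; 4% × 930.00 Cr = 37.20 Cr
Social Insurance: 6.1% × 3,249.00 Cr = 198.19 Cr
Total: 434.04 Cr + 37.20 Cr + 198.19 Cr = 669.43 Cr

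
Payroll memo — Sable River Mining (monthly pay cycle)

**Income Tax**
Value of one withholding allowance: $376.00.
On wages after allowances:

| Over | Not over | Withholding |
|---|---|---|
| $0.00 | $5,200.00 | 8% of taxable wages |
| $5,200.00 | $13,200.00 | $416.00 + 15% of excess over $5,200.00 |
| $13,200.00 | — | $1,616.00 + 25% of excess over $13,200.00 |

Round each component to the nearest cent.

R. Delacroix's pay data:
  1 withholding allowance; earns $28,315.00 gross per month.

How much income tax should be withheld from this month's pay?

Income Tax: taxable = $28,315.00 − 1×$376.00 = $27,939.00
  $1,616.00 + 25% × ($27,939.00 − $13,200.00) = $1,616.00 + 25% × $14,739.00 = $5,300.75

$5,300.75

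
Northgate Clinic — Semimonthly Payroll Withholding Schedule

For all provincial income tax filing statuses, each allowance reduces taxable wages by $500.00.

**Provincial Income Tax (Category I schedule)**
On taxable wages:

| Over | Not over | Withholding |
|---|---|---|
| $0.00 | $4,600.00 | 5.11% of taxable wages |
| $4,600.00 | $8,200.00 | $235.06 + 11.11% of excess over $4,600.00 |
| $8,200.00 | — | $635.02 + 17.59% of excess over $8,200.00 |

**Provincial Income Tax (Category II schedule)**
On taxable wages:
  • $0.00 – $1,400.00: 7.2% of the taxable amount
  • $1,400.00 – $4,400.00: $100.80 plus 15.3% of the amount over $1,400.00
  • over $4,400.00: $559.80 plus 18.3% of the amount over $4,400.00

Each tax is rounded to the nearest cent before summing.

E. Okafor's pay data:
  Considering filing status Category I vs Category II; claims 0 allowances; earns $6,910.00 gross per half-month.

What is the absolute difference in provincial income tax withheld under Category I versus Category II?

$527.43

Provincial Income Tax (Category I): taxable = $6,910.00
  $235.06 + 11.11% × ($6,910.00 − $4,600.00) = $235.06 + 11.11% × $2,310.00 = $491.70
Provincial Income Tax (Category II): taxable = $6,910.00
  $559.80 + 18.3% × ($6,910.00 − $4,400.00) = $559.80 + 18.3% × $2,510.00 = $1,019.13
Difference: |$491.70 − $1,019.13| = $527.43 (higher under Category II)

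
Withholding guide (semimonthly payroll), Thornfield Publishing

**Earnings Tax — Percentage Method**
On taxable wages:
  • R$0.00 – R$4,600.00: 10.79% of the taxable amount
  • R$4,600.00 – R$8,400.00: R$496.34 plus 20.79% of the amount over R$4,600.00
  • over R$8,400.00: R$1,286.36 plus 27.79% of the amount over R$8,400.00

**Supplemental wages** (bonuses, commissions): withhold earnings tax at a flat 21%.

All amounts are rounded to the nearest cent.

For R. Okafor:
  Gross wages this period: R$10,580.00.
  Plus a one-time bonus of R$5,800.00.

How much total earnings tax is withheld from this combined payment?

Earnings Tax: taxable = R$10,580.00
  R$1,286.36 + 27.79% × (R$10,580.00 − R$8,400.00) = R$1,286.36 + 27.79% × R$2,180.00 = R$1,892.18
Supplemental (21% flat on bonus): 21% × R$5,800.00 = R$1,218.00
Total earnings tax: R$1,892.18 + R$1,218.00 = R$3,110.18

R$3,110.18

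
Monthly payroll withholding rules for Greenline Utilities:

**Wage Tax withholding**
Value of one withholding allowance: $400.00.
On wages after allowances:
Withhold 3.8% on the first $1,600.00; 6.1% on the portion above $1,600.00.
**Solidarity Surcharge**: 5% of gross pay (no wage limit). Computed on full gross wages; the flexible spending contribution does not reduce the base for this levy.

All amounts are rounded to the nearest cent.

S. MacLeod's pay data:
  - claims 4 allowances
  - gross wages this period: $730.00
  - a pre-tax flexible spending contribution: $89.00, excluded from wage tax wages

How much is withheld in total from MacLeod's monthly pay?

Wage Tax: taxable = $730.00 − $89.00 − 4×$400.00 = $-959.00
  Taxable ≤ 0 → $0.00
Solidarity Surcharge: 5% × $730.00 = $36.50
Total: $0.00 + $36.50 = $36.50

$36.50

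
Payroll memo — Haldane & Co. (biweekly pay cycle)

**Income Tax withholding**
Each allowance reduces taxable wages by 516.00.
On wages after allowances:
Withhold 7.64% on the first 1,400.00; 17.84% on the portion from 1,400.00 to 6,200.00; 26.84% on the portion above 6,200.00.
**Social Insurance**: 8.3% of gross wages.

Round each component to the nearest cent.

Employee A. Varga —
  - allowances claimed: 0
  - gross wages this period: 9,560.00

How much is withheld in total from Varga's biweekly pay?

2,658.58

Income Tax: taxable = 9,560.00
  963.28 + 26.84% × (9,560.00 − 6,200.00) = 963.28 + 26.84% × 3,360.00 = 1,865.10
Social Insurance: 8.3% × 9,560.00 = 793.48
Total: 1,865.10 + 793.48 = 2,658.58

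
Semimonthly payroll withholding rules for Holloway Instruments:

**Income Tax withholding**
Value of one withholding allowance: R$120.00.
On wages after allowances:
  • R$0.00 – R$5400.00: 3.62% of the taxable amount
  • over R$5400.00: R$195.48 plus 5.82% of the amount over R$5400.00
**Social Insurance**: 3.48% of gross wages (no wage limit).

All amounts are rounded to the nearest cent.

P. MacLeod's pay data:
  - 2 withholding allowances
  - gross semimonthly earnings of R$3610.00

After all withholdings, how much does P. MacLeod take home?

Income Tax: taxable = R$3610.00 − 2×R$120.00 = R$3370.00
  3.62% × R$3370.00 = R$121.99
Social Insurance: 3.48% × R$3610.00 = R$125.63
Total withheld: R$121.99 + R$125.63 = R$247.62
Net pay: R$3610.00 − R$247.62 = R$3362.38

R$3362.38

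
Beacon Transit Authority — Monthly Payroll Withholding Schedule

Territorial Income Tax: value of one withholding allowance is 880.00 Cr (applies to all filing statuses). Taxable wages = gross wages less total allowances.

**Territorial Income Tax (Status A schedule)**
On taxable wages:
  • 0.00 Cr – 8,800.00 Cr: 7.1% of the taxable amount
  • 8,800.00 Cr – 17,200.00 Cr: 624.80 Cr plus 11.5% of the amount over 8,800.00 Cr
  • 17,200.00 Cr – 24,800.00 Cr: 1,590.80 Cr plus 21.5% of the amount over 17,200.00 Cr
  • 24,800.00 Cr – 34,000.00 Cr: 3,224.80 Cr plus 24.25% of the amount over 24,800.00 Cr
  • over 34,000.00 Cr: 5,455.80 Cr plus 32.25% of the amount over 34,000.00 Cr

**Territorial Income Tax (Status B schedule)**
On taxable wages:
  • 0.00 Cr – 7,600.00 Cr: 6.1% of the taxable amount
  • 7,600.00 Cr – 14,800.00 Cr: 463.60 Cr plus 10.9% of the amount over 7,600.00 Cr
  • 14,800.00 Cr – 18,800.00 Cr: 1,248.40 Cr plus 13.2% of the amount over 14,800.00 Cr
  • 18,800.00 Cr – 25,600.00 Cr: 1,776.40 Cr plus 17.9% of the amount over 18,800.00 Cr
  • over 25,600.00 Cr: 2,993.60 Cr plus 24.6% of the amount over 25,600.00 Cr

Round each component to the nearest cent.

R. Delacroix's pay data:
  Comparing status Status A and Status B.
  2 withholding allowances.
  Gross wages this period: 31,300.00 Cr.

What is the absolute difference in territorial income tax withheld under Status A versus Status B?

411.41 Cr

Territorial Income Tax (Status A): taxable = 31,300.00 Cr − 2×880.00 Cr = 29,540.00 Cr
  3,224.80 Cr + 24.25% × (29,540.00 Cr − 24,800.00 Cr) = 3,224.80 Cr + 24.25% × 4,740.00 Cr = 4,374.25 Cr
Territorial Income Tax (Status B): taxable = 31,300.00 Cr − 2×880.00 Cr = 29,540.00 Cr
  2,993.60 Cr + 24.6% × (29,540.00 Cr − 25,600.00 Cr) = 2,993.60 Cr + 24.6% × 3,940.00 Cr = 3,962.84 Cr
Difference: |4,374.25 Cr − 3,962.84 Cr| = 411.41 Cr (higher under Status A)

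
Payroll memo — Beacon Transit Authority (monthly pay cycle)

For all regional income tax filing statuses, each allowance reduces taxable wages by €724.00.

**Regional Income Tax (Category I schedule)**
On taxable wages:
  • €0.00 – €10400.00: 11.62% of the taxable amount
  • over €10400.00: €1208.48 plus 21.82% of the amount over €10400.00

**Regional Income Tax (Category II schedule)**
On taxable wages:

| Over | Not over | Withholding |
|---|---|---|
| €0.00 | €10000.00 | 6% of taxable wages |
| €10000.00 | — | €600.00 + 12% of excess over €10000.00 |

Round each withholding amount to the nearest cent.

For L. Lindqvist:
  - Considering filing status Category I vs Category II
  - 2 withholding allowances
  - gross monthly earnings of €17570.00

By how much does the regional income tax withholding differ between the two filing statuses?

Regional Income Tax (Category I): taxable = €17570.00 − 2×€724.00 = €16122.00
  €1208.48 + 21.82% × (€16122.00 − €10400.00) = €1208.48 + 21.82% × €5722.00 = €2457.02
Regional Income Tax (Category II): taxable = €17570.00 − 2×€724.00 = €16122.00
  €600.00 + 12% × (€16122.00 − €10000.00) = €600.00 + 12% × €6122.00 = €1334.64
Difference: |€2457.02 − €1334.64| = €1122.38 (higher under Category I)

€1122.38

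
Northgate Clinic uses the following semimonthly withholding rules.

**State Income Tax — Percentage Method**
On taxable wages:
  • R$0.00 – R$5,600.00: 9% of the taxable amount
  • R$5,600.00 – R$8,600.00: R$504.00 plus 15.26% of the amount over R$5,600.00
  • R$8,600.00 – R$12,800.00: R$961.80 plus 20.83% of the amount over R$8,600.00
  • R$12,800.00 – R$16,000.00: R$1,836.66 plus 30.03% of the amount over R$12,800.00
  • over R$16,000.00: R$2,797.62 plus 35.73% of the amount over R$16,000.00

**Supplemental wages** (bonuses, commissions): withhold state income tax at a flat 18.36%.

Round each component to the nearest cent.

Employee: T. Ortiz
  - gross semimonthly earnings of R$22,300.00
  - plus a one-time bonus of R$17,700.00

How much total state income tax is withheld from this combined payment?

State Income Tax: taxable = R$22,300.00
  R$2,797.62 + 35.73% × (R$22,300.00 − R$16,000.00) = R$2,797.62 + 35.73% × R$6,300.00 = R$5,048.61
Supplemental (18.36% flat on bonus): 18.36% × R$17,700.00 = R$3,249.72
Total state income tax: R$5,048.61 + R$3,249.72 = R$8,298.33

R$8,298.33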